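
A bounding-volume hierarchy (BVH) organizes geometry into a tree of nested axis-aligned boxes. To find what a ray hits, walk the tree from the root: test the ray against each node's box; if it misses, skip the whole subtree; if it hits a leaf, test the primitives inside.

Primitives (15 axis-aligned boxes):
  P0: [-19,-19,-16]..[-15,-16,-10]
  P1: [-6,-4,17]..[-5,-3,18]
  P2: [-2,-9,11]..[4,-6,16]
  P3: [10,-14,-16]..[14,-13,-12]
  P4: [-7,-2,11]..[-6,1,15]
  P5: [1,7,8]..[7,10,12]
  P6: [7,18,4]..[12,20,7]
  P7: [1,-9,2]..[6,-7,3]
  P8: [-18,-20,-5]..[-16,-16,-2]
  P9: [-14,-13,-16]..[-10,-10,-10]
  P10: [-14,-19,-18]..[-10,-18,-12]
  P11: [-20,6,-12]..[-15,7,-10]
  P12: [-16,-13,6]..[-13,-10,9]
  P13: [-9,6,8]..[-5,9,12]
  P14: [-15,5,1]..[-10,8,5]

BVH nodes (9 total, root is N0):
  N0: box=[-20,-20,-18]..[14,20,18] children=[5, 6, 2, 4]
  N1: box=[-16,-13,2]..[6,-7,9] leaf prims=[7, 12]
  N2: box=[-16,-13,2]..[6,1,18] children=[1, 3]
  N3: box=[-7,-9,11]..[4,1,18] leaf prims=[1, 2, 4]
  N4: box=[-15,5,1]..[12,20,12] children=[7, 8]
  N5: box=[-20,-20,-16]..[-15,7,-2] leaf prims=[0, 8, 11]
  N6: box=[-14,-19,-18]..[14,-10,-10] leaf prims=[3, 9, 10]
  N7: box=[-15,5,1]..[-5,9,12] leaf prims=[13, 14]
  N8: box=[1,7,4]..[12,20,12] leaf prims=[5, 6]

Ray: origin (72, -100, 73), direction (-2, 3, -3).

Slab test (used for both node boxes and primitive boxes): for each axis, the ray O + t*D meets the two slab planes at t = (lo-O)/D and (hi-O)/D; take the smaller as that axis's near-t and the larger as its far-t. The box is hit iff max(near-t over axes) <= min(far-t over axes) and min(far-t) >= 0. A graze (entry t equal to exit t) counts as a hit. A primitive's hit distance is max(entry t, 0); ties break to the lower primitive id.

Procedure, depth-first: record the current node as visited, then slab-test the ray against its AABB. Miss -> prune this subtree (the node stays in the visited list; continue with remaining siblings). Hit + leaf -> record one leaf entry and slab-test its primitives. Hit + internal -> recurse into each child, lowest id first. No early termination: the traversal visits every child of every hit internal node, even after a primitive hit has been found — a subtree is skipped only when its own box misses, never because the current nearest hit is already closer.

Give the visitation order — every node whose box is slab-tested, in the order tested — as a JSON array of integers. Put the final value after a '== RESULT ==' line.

Walk:
N0 x:[29,46] y:[80/3,40] z:[55/3,91/3] -> hit [29,91/3], descend [2, 4, 5, 6]
  N2 x:[33,44] y:[29,101/3] z:[55/3,71/3] -> miss, prune
  N4 x:[30,87/2] y:[35,40] z:[61/3,24] -> miss, prune
  N5 x:[87/2,46] y:[80/3,107/3] z:[25,89/3] -> miss, prune
  N6 x:[29,43] y:[27,30] z:[83/3,91/3] -> hit [29,30] leaf, test {P3@t=29, P9(miss), P10(miss)}

Summary -> nodes [0, 2, 4, 5, 6]; box-tests=5; leaf-entries=1; first=P3

== RESULT ==
[0, 2, 4, 5, 6]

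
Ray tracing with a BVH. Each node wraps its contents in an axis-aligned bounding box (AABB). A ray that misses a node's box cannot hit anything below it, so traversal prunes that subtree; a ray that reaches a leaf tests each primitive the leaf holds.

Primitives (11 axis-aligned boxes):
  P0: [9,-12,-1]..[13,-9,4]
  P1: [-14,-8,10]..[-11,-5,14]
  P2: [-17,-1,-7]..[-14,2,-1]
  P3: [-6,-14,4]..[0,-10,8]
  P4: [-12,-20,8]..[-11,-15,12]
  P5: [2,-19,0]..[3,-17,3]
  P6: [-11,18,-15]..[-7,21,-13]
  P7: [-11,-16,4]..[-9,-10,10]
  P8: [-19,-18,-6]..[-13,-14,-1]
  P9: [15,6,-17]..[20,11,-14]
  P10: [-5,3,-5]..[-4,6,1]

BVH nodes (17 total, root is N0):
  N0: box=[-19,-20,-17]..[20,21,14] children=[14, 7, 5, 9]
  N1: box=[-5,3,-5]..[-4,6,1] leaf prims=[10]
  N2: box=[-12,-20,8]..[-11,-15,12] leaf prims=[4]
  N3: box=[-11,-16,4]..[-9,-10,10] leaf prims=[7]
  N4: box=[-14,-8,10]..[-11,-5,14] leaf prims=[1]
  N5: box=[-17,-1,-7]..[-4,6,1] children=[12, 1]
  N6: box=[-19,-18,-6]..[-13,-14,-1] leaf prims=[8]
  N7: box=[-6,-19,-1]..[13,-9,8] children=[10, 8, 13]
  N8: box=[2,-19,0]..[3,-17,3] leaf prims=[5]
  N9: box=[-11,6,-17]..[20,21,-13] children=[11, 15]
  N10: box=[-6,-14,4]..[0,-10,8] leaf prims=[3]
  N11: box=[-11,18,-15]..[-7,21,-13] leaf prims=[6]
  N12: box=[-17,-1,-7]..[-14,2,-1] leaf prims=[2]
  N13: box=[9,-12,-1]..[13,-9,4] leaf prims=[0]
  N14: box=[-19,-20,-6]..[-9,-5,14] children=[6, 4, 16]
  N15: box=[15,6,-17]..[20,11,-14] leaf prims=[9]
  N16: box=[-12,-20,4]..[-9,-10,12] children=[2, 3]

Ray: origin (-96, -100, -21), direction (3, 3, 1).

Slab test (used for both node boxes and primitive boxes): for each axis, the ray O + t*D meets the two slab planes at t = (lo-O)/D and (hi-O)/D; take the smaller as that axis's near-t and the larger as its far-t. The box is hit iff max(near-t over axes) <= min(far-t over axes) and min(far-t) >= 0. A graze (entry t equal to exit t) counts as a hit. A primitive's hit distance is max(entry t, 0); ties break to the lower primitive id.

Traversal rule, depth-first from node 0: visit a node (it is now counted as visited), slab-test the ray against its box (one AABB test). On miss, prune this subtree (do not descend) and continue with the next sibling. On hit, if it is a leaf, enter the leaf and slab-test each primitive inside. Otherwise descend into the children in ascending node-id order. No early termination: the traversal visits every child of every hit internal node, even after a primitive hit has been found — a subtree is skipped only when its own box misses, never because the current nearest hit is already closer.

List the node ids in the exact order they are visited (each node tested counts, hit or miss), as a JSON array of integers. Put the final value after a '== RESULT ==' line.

Traverse from the root:
N0 x:[77/3,116/3] y:[80/3,121/3] z:[4,35] -> hit [80/3,35], descend [5, 7, 9, 14]
  N5 x:[79/3,92/3] y:[33,106/3] z:[14,22] -> miss, prune
  N7 x:[30,109/3] y:[27,91/3] z:[20,29] -> miss, prune
  N9 x:[85/3,116/3] y:[106/3,121/3] z:[4,8] -> miss, prune
  N14 x:[77/3,29] y:[80/3,95/3] z:[15,35] -> hit [80/3,29], descend [4, 6, 16]
    N4 x:[82/3,85/3] y:[92/3,95/3] z:[31,35] -> miss, prune
    N6 x:[77/3,83/3] y:[82/3,86/3] z:[15,20] -> miss, prune
    N16 x:[28,29] y:[80/3,30] z:[25,33] -> hit [28,29], descend [2, 3]
      N2 x:[28,85/3] y:[80/3,85/3] z:[29,33] -> miss, prune
      N3 x:[85/3,29] y:[28,30] z:[25,31] -> hit [85/3,29] leaf, test {P7@t=85/3}

Summary -> nodes [0, 5, 7, 9, 14, 4, 6, 16, 2, 3]; box-tests=10; leaf-entries=1; first=P7

== RESULT ==
[0, 5, 7, 9, 14, 4, 6, 16, 2, 3]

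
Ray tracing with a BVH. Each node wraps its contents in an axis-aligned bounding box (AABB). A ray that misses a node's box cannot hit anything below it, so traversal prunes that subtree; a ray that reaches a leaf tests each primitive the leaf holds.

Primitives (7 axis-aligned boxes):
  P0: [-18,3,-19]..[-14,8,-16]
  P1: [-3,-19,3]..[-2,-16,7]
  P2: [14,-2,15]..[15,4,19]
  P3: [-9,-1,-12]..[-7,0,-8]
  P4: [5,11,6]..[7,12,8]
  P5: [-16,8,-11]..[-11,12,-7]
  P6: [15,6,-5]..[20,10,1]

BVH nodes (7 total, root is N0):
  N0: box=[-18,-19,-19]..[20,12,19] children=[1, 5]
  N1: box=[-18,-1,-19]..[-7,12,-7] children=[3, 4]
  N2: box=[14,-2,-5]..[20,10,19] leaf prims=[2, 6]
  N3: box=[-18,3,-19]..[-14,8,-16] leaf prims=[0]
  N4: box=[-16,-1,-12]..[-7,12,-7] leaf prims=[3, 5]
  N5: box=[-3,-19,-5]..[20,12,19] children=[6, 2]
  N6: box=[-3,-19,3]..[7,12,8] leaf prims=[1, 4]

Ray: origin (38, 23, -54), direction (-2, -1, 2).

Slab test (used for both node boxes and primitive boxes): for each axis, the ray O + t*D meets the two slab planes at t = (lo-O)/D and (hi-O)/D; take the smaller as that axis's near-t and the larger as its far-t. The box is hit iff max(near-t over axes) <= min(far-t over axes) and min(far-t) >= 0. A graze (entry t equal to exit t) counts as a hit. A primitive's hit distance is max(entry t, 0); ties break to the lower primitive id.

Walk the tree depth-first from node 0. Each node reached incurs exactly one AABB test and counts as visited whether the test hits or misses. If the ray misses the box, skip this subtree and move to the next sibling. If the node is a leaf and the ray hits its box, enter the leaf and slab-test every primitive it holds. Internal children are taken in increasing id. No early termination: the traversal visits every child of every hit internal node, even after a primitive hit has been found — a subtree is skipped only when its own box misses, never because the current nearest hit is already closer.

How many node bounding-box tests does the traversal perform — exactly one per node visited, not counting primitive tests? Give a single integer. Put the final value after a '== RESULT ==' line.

Traverse from the root:
N0 x:[9,28] y:[11,42] z:[35/2,73/2] -> hit [35/2,28], descend [1, 5]
  N1 x:[45/2,28] y:[11,24] z:[35/2,47/2] -> hit [45/2,47/2], descend [3, 4]
    N3 x:[26,28] y:[15,20] z:[35/2,19] -> miss, prune
    N4 x:[45/2,27] y:[11,24] z:[21,47/2] -> hit [45/2,47/2] leaf, test {P3@t=23, P5(miss)}
  N5 x:[9,41/2] y:[11,42] z:[49/2,73/2] -> miss, prune

Visited [0, 1, 3, 4, 5]. Tests: 5 box, 1 leaf. Nearest: P3.

== RESULT ==
5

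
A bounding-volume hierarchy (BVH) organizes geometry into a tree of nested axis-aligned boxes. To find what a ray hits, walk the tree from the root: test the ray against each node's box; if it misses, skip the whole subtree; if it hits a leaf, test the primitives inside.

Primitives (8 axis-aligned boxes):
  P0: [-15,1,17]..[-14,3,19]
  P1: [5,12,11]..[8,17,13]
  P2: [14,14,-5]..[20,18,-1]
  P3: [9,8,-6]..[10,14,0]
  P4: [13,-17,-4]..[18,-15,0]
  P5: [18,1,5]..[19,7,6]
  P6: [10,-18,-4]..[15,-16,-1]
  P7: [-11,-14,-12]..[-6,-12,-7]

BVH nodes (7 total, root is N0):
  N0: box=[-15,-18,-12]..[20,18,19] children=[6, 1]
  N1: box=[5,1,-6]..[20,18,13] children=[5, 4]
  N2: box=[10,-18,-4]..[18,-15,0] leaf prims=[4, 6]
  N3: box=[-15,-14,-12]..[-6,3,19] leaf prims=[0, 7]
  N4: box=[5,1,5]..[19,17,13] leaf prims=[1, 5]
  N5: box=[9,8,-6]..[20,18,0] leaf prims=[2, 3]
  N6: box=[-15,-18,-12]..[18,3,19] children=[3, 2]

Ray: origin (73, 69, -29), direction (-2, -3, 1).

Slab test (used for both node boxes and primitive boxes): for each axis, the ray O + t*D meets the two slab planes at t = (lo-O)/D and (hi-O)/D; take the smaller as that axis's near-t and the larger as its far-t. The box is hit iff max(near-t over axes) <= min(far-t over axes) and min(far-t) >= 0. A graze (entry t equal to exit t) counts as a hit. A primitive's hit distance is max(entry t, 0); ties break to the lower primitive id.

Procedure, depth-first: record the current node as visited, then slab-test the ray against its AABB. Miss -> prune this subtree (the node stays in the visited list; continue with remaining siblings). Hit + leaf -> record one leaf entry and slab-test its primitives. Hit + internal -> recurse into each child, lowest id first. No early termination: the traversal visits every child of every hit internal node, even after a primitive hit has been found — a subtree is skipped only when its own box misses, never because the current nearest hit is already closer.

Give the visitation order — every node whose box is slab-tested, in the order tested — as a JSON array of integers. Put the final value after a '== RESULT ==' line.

Walk:
N0 x:[53/2,44] y:[17,29] z:[17,48] -> hit [53/2,29], descend [1, 6]
  N1 x:[53/2,34] y:[17,68/3] z:[23,42] -> miss, prune
  N6 x:[55/2,44] y:[22,29] z:[17,48] -> hit [55/2,29], descend [2, 3]
    N2 x:[55/2,63/2] y:[28,29] z:[25,29] -> hit [28,29] leaf, test {P4@t=28, P6(miss)}
    N3 x:[79/2,44] y:[22,83/3] z:[17,48] -> miss, prune

Visited [0, 1, 6, 2, 3]. Tests: 5 box, 1 leaf. Nearest: P4.

== RESULT ==
[0, 1, 6, 2, 3]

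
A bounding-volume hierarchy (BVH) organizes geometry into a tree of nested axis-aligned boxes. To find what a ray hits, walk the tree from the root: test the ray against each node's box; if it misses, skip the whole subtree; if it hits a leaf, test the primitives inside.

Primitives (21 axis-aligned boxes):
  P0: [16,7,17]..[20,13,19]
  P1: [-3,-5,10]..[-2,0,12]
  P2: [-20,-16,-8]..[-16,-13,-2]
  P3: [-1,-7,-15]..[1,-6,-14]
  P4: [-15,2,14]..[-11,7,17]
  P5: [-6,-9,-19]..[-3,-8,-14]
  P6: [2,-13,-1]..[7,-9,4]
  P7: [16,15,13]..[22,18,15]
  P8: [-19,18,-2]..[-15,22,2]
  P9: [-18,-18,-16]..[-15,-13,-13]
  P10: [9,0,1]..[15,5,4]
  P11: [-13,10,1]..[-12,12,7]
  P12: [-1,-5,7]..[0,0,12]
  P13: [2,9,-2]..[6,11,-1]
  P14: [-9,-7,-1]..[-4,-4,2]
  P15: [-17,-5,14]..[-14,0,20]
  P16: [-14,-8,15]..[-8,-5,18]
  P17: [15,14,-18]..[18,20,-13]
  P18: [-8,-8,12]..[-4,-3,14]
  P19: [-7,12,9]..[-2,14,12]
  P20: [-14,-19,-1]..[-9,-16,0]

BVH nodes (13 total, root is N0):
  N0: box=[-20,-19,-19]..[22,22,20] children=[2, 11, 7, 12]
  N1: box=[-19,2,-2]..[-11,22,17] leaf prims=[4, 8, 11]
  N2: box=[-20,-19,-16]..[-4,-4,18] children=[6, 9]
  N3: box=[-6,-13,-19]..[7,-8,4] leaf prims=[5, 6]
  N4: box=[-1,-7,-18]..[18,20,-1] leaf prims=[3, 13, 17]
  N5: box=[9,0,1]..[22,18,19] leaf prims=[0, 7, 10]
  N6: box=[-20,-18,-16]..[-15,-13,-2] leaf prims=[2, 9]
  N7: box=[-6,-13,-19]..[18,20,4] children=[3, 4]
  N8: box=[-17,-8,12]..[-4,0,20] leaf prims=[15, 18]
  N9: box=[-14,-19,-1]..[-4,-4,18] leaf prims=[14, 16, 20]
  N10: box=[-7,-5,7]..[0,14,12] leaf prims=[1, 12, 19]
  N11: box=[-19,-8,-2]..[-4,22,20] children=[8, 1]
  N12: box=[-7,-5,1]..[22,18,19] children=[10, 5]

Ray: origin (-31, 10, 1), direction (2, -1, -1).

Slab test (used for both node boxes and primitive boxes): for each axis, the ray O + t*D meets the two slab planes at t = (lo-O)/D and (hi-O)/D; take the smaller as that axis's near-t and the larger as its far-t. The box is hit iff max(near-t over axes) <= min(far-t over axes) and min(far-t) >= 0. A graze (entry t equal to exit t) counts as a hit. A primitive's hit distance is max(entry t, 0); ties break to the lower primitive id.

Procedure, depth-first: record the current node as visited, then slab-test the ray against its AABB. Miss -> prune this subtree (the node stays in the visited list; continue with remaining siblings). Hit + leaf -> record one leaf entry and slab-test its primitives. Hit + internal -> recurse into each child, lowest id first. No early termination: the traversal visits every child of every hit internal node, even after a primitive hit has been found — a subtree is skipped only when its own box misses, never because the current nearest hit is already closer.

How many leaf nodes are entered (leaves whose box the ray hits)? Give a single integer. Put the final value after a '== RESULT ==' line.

Trace the traversal:
N0 x:[11/2,53/2] y:[-12,29] z:[-19,20] -> hit [11/2,20], descend [2, 7, 11, 12]
  N2 x:[11/2,27/2] y:[14,29] z:[-17,17] -> miss, prune
  N7 x:[25/2,49/2] y:[-10,23] z:[-3,20] -> hit [25/2,20], descend [3, 4]
    N3 x:[25/2,19] y:[18,23] z:[-3,20] -> hit [18,19] leaf, test {P5(miss), P6(miss)}
    N4 x:[15,49/2] y:[-10,17] z:[2,19] -> hit [15,17] leaf, test {P3@t=16, P13(miss), P17(miss)}
  N11 x:[6,27/2] y:[-12,18] z:[-19,3] -> miss, prune
  N12 x:[12,53/2] y:[-8,15] z:[-18,0] -> miss, prune

Summary -> nodes [0, 2, 7, 3, 4, 11, 12]; box-tests=7; leaf-entries=2; first=P3

== RESULT ==
2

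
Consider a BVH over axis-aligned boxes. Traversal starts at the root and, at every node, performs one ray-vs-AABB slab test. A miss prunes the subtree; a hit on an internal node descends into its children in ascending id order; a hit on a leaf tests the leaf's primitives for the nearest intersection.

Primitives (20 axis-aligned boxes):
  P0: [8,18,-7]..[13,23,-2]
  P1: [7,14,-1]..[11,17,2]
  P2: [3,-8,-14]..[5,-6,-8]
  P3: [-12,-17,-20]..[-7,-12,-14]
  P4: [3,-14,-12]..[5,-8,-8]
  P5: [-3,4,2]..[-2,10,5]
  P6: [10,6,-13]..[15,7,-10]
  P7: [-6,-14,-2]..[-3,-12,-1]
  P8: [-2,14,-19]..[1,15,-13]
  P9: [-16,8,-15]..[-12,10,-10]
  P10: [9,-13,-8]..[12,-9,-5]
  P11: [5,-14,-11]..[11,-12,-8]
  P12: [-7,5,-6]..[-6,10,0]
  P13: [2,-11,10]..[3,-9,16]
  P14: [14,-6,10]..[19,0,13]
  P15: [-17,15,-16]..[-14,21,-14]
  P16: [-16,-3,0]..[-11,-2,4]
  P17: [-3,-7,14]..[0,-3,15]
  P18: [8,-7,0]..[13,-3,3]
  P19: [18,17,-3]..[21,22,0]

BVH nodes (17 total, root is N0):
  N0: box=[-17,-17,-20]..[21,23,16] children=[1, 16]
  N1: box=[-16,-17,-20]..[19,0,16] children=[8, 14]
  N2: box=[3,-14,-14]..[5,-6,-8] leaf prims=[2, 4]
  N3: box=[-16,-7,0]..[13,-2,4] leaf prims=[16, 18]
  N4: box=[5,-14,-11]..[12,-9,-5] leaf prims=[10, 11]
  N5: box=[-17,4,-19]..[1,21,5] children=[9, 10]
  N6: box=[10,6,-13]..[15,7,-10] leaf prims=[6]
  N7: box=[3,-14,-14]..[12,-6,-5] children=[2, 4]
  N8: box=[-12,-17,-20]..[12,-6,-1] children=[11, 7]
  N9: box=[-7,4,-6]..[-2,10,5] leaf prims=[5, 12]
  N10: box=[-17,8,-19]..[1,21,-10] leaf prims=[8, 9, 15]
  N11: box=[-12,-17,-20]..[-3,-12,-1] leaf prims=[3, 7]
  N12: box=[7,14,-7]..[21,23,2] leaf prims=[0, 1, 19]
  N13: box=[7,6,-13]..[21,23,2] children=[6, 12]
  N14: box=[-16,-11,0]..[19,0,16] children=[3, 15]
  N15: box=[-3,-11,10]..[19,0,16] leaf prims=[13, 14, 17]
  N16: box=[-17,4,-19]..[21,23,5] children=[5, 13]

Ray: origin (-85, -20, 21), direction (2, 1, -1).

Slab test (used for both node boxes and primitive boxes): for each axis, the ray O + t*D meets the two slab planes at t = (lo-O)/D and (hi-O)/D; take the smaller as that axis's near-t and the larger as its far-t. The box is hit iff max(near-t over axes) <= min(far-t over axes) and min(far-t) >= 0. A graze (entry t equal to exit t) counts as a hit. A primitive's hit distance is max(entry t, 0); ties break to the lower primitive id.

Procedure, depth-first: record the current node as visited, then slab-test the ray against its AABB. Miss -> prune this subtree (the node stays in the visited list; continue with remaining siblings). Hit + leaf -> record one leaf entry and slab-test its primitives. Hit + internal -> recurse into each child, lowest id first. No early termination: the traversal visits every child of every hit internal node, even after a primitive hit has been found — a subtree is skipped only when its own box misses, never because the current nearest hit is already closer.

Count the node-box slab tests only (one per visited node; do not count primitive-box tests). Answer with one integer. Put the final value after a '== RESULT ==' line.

Walk:
N0 x:[34,53] y:[3,43] z:[5,41] -> hit [34,41], descend [1, 16]
  N1 x:[69/2,52] y:[3,20] z:[5,41] -> miss, prune
  N16 x:[34,53] y:[24,43] z:[16,40] -> hit [34,40], descend [5, 13]
    N5 x:[34,43] y:[24,41] z:[16,40] -> hit [34,40], descend [9, 10]
      N9 x:[39,83/2] y:[24,30] z:[16,27] -> miss, prune
      N10 x:[34,43] y:[28,41] z:[31,40] -> hit [34,40] leaf, test {P8(miss), P9(miss), P15@t=35}
    N13 x:[46,53] y:[26,43] z:[19,34] -> miss, prune

Summary -> nodes [0, 1, 16, 5, 9, 10, 13]; box-tests=7; leaf-entries=1; first=P15

== RESULT ==
7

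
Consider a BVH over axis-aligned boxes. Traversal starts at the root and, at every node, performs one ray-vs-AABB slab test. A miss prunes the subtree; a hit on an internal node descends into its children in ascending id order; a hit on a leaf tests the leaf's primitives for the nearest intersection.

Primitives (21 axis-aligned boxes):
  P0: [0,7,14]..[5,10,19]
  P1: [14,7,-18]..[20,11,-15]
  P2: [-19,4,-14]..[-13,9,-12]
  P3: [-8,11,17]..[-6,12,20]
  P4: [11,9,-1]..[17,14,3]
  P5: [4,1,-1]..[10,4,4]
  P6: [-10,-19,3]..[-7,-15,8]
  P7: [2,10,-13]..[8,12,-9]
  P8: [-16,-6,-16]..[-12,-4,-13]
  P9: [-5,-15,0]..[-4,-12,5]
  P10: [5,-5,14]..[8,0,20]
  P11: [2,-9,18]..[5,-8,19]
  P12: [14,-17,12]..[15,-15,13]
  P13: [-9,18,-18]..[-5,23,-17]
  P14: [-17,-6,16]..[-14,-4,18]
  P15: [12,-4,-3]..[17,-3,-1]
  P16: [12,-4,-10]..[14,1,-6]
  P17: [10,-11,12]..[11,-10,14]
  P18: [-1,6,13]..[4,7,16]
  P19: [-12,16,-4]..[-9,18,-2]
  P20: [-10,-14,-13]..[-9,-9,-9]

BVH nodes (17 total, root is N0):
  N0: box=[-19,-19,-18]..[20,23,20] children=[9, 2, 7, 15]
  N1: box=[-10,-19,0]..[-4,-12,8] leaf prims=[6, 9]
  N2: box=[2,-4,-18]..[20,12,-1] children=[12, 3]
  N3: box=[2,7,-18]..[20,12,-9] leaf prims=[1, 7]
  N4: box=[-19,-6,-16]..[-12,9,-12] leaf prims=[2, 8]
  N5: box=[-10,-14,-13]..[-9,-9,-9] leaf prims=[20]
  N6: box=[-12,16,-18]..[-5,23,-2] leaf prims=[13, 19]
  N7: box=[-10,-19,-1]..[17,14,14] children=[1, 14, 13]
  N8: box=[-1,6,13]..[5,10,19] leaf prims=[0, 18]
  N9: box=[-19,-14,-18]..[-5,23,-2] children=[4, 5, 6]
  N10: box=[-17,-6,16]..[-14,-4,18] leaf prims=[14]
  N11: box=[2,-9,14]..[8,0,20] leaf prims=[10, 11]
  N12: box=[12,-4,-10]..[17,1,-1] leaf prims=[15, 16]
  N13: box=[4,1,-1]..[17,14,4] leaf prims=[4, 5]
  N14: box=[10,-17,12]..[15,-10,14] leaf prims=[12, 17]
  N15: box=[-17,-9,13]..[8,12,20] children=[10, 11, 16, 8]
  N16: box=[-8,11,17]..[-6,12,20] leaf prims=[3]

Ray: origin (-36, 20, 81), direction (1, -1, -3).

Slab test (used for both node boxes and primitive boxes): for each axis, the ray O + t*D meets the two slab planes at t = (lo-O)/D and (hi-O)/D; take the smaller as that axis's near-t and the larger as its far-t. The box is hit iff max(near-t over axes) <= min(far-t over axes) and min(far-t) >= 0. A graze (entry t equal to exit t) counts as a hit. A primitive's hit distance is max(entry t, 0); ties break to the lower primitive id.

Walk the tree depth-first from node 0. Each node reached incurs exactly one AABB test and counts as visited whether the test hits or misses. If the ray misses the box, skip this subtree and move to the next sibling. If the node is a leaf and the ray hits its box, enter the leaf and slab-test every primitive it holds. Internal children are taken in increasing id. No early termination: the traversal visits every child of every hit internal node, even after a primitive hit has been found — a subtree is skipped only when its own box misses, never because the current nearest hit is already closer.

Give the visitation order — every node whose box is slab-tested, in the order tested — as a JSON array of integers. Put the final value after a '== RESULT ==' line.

Traverse from the root:
N0 x:[17,56] y:[-3,39] z:[61/3,33] -> hit [61/3,33], descend [2, 7, 9, 15]
  N2 x:[38,56] y:[8,24] z:[82/3,33] -> miss, prune
  N7 x:[26,53] y:[6,39] z:[67/3,82/3] -> hit [26,82/3], descend [1, 13, 14]
    N1 x:[26,32] y:[32,39] z:[73/3,27] -> miss, prune
    N13 x:[40,53] y:[6,19] z:[77/3,82/3] -> miss, prune
    N14 x:[46,51] y:[30,37] z:[67/3,23] -> miss, prune
  N9 x:[17,31] y:[-3,34] z:[83/3,33] -> hit [83/3,31], descend [4, 5, 6]
    N4 x:[17,24] y:[11,26] z:[31,97/3] -> miss, prune
    N5 x:[26,27] y:[29,34] z:[30,94/3] -> miss, prune
    N6 x:[24,31] y:[-3,4] z:[83/3,33] -> miss, prune
  N15 x:[19,44] y:[8,29] z:[61/3,68/3] -> hit [61/3,68/3], descend [8, 10, 11, 16]
    N8 x:[35,41] y:[10,14] z:[62/3,68/3] -> miss, prune
    N10 x:[19,22] y:[24,26] z:[21,65/3] -> miss, prune
    N11 x:[38,44] y:[20,29] z:[61/3,67/3] -> miss, prune
    N16 x:[28,30] y:[8,9] z:[61/3,64/3] -> miss, prune

15 AABB tests over nodes [0, 2, 7, 1, 13, 14, 9, 4, 5, 6, 15, 8, 10, 11, 16]; 0 leaves entered; closest miss.

== RESULT ==
[0, 2, 7, 1, 13, 14, 9, 4, 5, 6, 15, 8, 10, 11, 16]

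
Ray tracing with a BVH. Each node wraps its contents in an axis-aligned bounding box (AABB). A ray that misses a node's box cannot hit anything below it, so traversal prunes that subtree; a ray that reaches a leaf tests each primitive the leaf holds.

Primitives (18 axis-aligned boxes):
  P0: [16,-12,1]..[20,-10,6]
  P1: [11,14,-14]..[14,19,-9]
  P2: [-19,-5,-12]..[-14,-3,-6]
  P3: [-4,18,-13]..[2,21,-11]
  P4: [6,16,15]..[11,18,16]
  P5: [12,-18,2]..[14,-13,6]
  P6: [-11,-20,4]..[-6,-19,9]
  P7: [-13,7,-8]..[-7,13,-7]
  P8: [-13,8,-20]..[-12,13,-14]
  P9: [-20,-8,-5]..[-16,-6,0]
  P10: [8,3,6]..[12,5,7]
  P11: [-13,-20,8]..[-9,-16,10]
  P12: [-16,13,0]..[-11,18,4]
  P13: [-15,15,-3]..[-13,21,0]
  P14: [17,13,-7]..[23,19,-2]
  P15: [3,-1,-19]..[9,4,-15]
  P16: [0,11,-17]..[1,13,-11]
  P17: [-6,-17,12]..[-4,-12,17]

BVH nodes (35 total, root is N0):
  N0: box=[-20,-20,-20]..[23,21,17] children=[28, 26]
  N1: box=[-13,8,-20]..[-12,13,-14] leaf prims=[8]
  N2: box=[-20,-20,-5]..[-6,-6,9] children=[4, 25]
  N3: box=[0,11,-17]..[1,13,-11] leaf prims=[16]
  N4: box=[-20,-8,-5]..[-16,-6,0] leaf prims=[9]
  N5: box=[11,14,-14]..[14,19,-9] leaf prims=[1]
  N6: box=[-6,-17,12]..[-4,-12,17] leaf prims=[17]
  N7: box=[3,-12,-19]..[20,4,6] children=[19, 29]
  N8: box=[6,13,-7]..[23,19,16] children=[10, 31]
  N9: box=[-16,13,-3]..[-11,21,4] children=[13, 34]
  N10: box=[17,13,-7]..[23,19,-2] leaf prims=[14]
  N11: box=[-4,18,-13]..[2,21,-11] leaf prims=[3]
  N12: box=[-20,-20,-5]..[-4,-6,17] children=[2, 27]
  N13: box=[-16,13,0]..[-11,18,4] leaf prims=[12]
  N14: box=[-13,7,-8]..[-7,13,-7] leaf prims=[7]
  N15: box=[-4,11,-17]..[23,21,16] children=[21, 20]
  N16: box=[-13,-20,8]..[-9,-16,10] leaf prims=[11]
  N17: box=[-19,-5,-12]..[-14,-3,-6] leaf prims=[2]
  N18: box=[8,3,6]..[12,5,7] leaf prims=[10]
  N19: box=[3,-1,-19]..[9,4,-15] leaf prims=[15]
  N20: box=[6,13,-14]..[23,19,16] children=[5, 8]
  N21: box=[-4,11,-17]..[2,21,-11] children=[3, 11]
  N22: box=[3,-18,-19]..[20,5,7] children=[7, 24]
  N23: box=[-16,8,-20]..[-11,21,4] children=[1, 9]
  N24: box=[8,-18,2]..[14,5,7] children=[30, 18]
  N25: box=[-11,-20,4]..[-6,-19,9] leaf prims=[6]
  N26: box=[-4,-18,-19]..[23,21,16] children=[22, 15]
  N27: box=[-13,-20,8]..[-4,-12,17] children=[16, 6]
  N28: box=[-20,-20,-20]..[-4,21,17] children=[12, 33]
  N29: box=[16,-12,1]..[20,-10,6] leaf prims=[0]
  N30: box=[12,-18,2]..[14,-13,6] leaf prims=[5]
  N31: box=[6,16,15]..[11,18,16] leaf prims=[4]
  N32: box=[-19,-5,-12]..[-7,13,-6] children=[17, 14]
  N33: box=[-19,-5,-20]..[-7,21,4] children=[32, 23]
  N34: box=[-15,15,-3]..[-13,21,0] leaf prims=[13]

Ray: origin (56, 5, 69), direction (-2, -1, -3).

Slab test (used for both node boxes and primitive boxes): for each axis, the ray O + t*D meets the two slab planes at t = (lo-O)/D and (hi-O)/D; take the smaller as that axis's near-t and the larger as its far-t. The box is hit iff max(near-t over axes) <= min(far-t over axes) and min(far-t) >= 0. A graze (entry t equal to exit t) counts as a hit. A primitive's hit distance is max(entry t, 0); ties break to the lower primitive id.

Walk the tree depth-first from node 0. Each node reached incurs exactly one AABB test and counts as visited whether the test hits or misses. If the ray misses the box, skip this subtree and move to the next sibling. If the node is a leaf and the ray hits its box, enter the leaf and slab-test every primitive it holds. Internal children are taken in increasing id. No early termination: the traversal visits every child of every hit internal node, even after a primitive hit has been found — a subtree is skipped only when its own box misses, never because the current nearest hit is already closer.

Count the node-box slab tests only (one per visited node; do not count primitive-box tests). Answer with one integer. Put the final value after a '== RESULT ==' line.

Walk:
N0 x:[33/2,38] y:[-16,25] z:[52/3,89/3] -> hit [52/3,25], descend [26, 28]
  N26 x:[33/2,30] y:[-16,23] z:[53/3,88/3] -> hit [53/3,23], descend [15, 22]
    N15 x:[33/2,30] y:[-16,-6] z:[53/3,86/3] -> miss, prune
    N22 x:[18,53/2] y:[0,23] z:[62/3,88/3] -> hit [62/3,23], descend [7, 24]
      N7 x:[18,53/2] y:[1,17] z:[21,88/3] -> miss, prune
      N24 x:[21,24] y:[0,23] z:[62/3,67/3] -> hit [21,67/3], descend [18, 30]
        N18 x:[22,24] y:[0,2] z:[62/3,21] -> miss, prune
        N30 x:[21,22] y:[18,23] z:[21,67/3] -> hit [21,22] leaf, test {P5@t=21}
  N28 x:[30,38] y:[-16,25] z:[52/3,89/3] -> miss, prune

9 AABB tests over nodes [0, 26, 15, 22, 7, 24, 18, 30, 28]; 1 leaf entered; closest P5.

== RESULT ==
9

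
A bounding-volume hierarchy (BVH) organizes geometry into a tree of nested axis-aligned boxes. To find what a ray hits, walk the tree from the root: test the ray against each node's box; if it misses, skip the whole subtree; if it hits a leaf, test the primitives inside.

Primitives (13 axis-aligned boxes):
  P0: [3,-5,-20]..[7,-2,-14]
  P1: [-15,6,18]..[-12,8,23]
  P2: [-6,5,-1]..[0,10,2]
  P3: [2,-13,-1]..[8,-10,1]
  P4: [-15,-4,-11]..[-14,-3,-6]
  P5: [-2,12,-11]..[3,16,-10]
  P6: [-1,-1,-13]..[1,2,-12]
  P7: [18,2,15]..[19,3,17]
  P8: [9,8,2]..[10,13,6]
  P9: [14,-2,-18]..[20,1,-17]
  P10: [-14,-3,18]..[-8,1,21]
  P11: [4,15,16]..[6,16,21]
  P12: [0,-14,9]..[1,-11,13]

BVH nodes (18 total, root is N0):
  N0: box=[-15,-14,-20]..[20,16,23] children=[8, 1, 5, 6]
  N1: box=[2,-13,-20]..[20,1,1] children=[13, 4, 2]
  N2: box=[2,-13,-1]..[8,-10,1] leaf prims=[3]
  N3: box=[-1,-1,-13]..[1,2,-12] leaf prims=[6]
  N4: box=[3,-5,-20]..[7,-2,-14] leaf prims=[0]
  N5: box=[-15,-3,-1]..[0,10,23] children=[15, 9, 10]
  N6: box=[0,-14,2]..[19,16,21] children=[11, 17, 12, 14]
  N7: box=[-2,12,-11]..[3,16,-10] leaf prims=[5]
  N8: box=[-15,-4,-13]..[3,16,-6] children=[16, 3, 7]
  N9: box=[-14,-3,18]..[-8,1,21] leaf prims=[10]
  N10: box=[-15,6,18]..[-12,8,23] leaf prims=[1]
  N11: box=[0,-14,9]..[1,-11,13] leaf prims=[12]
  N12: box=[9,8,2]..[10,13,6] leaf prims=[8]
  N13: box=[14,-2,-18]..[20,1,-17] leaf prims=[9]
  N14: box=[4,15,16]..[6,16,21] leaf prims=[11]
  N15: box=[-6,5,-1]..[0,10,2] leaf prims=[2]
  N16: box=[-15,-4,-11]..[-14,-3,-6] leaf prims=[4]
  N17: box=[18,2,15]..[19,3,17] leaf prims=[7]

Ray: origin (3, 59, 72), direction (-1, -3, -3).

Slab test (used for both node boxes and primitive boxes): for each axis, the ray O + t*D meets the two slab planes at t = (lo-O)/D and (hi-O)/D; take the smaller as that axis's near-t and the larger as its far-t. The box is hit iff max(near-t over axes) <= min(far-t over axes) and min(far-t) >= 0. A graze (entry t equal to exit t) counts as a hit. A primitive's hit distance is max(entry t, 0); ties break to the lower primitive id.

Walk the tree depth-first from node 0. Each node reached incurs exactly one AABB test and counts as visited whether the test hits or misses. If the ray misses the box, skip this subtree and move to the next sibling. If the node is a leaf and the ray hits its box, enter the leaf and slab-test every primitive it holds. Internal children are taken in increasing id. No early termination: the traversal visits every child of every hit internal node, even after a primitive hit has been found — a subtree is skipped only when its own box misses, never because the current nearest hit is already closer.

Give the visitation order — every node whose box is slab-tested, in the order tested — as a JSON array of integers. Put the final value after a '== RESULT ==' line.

Traverse from the root:
N0 x:[-17,18] y:[43/3,73/3] z:[49/3,92/3] -> hit [49/3,18], descend [1, 5, 6, 8]
  N1 x:[-17,1] y:[58/3,24] z:[71/3,92/3] -> miss, prune
  N5 x:[3,18] y:[49/3,62/3] z:[49/3,73/3] -> hit [49/3,18], descend [9, 10, 15]
    N9 x:[11,17] y:[58/3,62/3] z:[17,18] -> miss, prune
    N10 x:[15,18] y:[17,53/3] z:[49/3,18] -> hit [17,53/3] leaf, test {P1@t=17}
    N15 x:[3,9] y:[49/3,18] z:[70/3,73/3] -> miss, prune
  N6 x:[-16,3] y:[43/3,73/3] z:[17,70/3] -> miss, prune
  N8 x:[0,18] y:[43/3,21] z:[26,85/3] -> miss, prune

8 AABB tests over nodes [0, 1, 5, 9, 10, 15, 6, 8]; 1 leaf entered; closest P1.

== RESULT ==
[0, 1, 5, 9, 10, 15, 6, 8]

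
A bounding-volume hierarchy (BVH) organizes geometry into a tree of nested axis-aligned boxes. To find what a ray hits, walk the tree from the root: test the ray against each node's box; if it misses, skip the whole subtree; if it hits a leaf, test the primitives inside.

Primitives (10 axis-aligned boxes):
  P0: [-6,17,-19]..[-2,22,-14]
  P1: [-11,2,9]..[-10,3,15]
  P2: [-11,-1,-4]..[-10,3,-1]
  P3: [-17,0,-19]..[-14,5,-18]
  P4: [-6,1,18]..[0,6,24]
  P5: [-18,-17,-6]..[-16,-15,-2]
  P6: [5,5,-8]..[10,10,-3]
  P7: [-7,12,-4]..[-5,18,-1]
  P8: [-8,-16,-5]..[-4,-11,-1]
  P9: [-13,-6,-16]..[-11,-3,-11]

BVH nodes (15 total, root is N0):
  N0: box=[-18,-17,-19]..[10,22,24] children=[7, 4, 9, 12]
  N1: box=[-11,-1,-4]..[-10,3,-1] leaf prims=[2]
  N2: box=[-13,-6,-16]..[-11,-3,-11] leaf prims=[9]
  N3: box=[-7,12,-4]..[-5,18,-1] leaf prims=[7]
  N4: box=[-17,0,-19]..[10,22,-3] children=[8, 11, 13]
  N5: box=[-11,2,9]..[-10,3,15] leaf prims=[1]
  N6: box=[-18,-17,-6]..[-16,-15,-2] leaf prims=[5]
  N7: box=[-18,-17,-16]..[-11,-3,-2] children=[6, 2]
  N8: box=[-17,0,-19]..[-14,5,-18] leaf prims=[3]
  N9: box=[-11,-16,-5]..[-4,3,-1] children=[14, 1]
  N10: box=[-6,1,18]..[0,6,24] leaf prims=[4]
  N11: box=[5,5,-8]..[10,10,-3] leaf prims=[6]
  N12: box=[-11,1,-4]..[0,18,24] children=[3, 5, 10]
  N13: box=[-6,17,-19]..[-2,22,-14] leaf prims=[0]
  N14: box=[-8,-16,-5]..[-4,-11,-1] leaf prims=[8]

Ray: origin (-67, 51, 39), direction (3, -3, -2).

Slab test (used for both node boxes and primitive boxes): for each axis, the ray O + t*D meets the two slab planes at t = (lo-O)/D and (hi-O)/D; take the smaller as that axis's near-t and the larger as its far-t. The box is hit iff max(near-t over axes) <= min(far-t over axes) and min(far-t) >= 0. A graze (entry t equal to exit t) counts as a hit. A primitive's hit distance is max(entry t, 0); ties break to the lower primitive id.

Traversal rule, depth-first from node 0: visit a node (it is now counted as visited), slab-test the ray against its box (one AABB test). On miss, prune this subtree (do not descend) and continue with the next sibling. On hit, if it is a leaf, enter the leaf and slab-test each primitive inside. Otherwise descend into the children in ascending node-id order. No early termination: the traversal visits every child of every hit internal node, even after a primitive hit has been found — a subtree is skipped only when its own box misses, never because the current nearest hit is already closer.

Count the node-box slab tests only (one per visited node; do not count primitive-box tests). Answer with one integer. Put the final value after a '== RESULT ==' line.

Trace the traversal:
N0 x:[49/3,77/3] y:[29/3,68/3] z:[15/2,29] -> hit [49/3,68/3], descend [4, 7, 9, 12]
  N4 x:[50/3,77/3] y:[29/3,17] z:[21,29] -> miss, prune
  N7 x:[49/3,56/3] y:[18,68/3] z:[41/2,55/2] -> miss, prune
  N9 x:[56/3,21] y:[16,67/3] z:[20,22] -> hit [20,21], descend [1, 14]
    N1 x:[56/3,19] y:[16,52/3] z:[20,43/2] -> miss, prune
    N14 x:[59/3,21] y:[62/3,67/3] z:[20,22] -> hit [62/3,21] leaf, test {P8@t=62/3}
  N12 x:[56/3,67/3] y:[11,50/3] z:[15/2,43/2] -> miss, prune

Summary -> nodes [0, 4, 7, 9, 1, 14, 12]; box-tests=7; leaf-entries=1; first=P8

== RESULT ==
7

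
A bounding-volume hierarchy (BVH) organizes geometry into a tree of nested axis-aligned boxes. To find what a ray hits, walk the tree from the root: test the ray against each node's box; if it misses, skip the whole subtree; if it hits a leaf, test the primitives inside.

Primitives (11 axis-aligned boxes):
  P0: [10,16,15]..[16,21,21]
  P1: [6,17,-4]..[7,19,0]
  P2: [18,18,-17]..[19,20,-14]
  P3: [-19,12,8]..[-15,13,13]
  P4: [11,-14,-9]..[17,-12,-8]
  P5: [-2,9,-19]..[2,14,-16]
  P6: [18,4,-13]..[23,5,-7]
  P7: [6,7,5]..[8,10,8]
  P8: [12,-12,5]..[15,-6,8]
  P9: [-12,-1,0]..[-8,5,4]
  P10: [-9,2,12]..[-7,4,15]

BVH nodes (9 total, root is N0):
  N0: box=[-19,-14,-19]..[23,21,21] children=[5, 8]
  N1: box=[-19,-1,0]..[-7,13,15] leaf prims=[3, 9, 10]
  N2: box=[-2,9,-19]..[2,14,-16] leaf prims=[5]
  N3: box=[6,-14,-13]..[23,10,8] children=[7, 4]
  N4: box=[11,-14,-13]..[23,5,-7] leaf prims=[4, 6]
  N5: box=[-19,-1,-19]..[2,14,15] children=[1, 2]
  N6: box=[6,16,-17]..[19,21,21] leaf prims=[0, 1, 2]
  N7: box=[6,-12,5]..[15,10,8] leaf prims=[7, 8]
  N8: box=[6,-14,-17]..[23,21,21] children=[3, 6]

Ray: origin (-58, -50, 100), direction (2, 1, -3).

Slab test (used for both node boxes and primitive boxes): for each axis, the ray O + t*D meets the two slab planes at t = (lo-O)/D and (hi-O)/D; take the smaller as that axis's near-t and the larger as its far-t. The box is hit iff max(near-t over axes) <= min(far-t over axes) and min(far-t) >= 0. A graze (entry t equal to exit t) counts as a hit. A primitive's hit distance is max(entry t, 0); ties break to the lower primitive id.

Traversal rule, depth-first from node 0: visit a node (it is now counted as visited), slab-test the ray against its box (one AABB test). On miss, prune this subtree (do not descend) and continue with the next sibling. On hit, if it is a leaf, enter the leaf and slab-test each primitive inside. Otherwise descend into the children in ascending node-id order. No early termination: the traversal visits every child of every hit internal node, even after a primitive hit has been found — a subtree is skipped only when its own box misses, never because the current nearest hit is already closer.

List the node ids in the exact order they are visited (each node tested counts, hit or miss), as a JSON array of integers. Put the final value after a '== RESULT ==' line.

Traverse from the root:
N0 x:[39/2,81/2] y:[36,71] z:[79/3,119/3] -> hit [36,119/3], descend [5, 8]
  N5 x:[39/2,30] y:[49,64] z:[85/3,119/3] -> miss, prune
  N8 x:[32,81/2] y:[36,71] z:[79/3,39] -> hit [36,39], descend [3, 6]
    N3 x:[32,81/2] y:[36,60] z:[92/3,113/3] -> hit [36,113/3], descend [4, 7]
      N4 x:[69/2,81/2] y:[36,55] z:[107/3,113/3] -> hit [36,113/3] leaf, test {P4@t=36, P6(miss)}
      N7 x:[32,73/2] y:[38,60] z:[92/3,95/3] -> miss, prune
    N6 x:[32,77/2] y:[66,71] z:[79/3,39] -> miss, prune

Visited [0, 5, 8, 3, 4, 7, 6]. Tests: 7 box, 1 leaf. Nearest: P4.

== RESULT ==
[0, 5, 8, 3, 4, 7, 6]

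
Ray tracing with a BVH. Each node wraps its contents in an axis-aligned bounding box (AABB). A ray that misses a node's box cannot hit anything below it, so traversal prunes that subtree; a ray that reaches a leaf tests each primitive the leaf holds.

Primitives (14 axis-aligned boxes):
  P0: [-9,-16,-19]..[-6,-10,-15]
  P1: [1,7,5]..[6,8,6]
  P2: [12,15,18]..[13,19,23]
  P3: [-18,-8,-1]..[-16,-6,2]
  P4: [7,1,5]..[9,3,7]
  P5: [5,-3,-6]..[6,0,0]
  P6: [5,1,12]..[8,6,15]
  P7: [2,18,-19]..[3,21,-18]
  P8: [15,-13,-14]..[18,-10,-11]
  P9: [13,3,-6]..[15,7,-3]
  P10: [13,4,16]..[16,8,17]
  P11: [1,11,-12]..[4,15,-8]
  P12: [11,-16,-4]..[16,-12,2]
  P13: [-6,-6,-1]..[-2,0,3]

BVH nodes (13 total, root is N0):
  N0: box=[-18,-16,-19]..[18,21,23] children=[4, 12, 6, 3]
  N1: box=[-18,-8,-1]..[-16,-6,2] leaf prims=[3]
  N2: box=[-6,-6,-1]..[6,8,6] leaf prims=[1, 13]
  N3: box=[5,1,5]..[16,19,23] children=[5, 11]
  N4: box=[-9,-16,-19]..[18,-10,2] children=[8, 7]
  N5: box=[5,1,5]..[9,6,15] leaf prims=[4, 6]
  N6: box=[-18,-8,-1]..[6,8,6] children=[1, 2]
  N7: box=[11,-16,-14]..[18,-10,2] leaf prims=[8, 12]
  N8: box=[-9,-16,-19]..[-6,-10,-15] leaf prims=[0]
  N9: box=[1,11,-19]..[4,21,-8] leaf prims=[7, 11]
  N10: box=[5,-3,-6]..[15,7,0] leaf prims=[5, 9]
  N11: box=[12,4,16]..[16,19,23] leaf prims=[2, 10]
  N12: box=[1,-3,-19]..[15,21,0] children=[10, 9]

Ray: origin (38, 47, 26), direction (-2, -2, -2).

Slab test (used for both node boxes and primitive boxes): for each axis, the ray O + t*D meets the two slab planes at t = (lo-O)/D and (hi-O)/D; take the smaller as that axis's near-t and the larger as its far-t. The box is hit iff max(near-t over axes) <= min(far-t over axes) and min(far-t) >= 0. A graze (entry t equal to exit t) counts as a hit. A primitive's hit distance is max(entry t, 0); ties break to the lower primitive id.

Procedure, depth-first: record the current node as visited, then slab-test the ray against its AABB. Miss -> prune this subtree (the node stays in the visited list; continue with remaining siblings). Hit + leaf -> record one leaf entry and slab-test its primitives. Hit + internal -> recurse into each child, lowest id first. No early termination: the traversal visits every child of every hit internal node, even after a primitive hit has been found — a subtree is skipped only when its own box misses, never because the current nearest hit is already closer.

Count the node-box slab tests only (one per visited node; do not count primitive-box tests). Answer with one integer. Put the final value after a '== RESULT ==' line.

Trace the traversal:
N0 x:[10,28] y:[13,63/2] z:[3/2,45/2] -> hit [13,45/2], descend [3, 4, 6, 12]
  N3 x:[11,33/2] y:[14,23] z:[3/2,21/2] -> miss, prune
  N4 x:[10,47/2] y:[57/2,63/2] z:[12,45/2] -> miss, prune
  N6 x:[16,28] y:[39/2,55/2] z:[10,27/2] -> miss, prune
  N12 x:[23/2,37/2] y:[13,25] z:[13,45/2] -> hit [13,37/2], descend [9, 10]
    N9 x:[17,37/2] y:[13,18] z:[17,45/2] -> hit [17,18] leaf, test {P7(miss), P11@t=17}
    N10 x:[23/2,33/2] y:[20,25] z:[13,16] -> miss, prune

Visited [0, 3, 4, 6, 12, 9, 10]. Tests: 7 box, 1 leaf. Nearest: P11.

== RESULT ==
7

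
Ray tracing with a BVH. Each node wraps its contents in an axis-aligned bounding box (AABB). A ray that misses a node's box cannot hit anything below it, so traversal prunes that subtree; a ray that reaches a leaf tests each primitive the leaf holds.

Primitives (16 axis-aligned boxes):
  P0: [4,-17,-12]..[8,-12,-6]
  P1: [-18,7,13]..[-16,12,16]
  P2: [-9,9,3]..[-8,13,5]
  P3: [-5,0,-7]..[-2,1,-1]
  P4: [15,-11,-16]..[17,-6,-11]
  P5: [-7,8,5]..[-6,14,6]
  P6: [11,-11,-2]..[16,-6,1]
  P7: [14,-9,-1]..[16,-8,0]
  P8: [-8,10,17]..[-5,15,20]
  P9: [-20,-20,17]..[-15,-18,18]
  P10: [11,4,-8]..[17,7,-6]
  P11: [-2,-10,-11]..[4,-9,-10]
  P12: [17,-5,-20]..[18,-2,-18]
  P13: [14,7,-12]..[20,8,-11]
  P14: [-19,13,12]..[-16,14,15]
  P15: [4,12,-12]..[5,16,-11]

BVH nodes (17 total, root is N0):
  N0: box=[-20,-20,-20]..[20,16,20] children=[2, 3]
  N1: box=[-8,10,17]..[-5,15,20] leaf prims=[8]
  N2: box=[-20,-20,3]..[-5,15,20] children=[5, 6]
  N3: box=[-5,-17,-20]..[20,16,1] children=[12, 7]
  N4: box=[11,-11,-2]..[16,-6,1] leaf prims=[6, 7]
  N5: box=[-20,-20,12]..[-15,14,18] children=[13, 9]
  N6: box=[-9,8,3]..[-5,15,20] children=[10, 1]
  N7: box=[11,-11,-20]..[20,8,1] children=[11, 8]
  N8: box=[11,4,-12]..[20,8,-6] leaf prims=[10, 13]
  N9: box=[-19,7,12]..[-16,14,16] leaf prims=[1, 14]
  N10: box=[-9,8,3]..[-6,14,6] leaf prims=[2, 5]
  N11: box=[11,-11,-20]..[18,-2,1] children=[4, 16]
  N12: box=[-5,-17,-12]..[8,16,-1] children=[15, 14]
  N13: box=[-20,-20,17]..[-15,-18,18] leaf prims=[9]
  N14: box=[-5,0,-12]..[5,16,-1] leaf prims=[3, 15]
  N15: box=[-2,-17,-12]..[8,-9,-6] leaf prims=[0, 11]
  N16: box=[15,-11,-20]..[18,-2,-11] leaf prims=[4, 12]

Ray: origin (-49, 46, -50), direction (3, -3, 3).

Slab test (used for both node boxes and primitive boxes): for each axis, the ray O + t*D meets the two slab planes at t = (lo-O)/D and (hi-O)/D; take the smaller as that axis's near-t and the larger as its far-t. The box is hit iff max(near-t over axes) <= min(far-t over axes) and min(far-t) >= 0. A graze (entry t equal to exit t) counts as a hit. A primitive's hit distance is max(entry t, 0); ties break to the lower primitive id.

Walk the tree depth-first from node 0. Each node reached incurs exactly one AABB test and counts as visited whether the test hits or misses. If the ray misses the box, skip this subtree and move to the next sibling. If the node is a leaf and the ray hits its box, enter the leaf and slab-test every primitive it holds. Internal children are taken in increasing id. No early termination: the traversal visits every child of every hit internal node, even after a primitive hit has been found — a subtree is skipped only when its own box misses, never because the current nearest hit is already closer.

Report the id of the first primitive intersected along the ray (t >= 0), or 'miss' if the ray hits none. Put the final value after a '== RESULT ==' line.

Trace the traversal:
N0 x:[29/3,23] y:[10,22] z:[10,70/3] -> hit [10,22], descend [2, 3]
  N2 x:[29/3,44/3] y:[31/3,22] z:[53/3,70/3] -> miss, prune
  N3 x:[44/3,23] y:[10,21] z:[10,17] -> hit [44/3,17], descend [7, 12]
    N7 x:[20,23] y:[38/3,19] z:[10,17] -> miss, prune
    N12 x:[44/3,19] y:[10,21] z:[38/3,49/3] -> hit [44/3,49/3], descend [14, 15]
      N14 x:[44/3,18] y:[10,46/3] z:[38/3,49/3] -> hit [44/3,46/3] leaf, test {P3@t=15, P15(miss)}
      N15 x:[47/3,19] y:[55/3,21] z:[38/3,44/3] -> miss, prune

order=[0, 2, 3, 7, 12, 14, 15]  |boxes|=7  |leaves|=1  hit=P3

== RESULT ==
3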